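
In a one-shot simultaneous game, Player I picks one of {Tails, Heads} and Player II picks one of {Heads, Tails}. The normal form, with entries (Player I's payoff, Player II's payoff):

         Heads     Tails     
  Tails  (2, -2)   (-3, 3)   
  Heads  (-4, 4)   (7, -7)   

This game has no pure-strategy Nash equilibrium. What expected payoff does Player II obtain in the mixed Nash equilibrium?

Player I's mix must leave Player II indifferent between Heads and Tails.
  Player II's payoff to Heads: p·(-2) + (1−p)·4 = -6p + 4
  Player II's payoff to Tails: p·3 + (1−p)·(-7) = 10p - 7
  -6p + 4 = 10p - 7  ⇒  -16p = -11  ⇒  p = 11/16.
At equilibrium Player II is indifferent across columns, so Player II's payoff equals the payoff from Heads: (11/16)·(-2) + (5/16)·4 = -1/8.

-1/8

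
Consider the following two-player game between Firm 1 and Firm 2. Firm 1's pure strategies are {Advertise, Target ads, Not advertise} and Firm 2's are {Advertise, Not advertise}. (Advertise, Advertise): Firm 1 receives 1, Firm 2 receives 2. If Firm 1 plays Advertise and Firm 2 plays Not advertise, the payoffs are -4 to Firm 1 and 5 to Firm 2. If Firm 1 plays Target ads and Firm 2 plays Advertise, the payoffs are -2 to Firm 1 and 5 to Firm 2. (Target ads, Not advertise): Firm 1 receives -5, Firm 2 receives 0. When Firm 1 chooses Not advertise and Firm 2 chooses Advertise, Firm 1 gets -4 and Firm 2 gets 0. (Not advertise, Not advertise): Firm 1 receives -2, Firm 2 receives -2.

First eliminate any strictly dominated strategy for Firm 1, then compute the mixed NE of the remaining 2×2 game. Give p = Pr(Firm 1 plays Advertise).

p = 2/5

Firm 1's strategy Target ads is strictly dominated by Advertise: 1 > -2 and -4 > -5. Eliminate Target ads.
In a mixed equilibrium Firm 2 is indifferent between Advertise and Not advertise; this condition fixes p.
  Firm 2's payoff from Advertise: p·2 + (1−p)·0 = 2p
  Firm 2's payoff from Not advertise: p·5 + (1−p)·(-2) = 7p - 2
  2p = 7p - 2  ⇒  -5p = -2  ⇒  p = 2/5.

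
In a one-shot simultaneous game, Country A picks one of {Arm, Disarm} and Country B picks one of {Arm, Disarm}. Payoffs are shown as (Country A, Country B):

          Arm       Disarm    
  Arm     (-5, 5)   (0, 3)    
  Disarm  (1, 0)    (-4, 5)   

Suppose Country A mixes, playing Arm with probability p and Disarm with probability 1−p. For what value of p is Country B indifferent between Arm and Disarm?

p = 5/7

Set Country B's expected payoff from Arm equal to that from Disarm:
  Country B's payoff from Arm: p·5 + (1−p)·0 = 5p
  Country B's payoff from Disarm: p·3 + (1−p)·5 = -2p + 5
  5p = -2p + 5  ⇒  7p = 5  ⇒  p = 5/7.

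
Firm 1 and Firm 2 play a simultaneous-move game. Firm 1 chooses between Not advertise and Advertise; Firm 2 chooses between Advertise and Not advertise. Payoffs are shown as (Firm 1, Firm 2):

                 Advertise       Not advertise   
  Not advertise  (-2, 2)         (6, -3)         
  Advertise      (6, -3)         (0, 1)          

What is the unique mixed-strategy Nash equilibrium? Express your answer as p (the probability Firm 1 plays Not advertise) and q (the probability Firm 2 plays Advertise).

In a mixed equilibrium Firm 2 is indifferent between Advertise and Not advertise; this condition fixes p.
  Firm 2's expected payoff from Advertise: p·2 + (1−p)·(-3) = 5p - 3
  Firm 2's expected payoff from Not advertise: p·(-3) + (1−p)·1 = -4p + 1
  5p - 3 = -4p + 1  ⇒  9p = 4  ⇒  p = 4/9.
In a mixed equilibrium Firm 1 is indifferent between Not advertise and Advertise; this condition fixes q.
  Firm 1's expected payoff from Not advertise: q·(-2) + (1−q)·6 = -8q + 6
  Firm 1's expected payoff from Advertise: q·6 + (1−q)·0 = 6q
  -8q + 6 = 6q  ⇒  -14q = -6  ⇒  q = 3/7.

p = 4/9, q = 3/7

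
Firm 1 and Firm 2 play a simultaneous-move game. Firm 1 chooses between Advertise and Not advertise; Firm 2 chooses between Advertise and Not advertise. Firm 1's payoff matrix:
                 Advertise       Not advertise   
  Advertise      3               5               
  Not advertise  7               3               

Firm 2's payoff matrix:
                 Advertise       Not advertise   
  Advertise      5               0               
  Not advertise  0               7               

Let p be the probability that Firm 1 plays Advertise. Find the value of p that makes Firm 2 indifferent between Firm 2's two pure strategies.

p = 7/12

For Firm 2 to be willing to mix, Firm 2 must be indifferent between Advertise and Not advertise, which pins down Firm 1's mix.
  Firm 2's payoff to Advertise: p·5 + (1−p)·0 = 5p
  Firm 2's payoff to Not advertise: p·0 + (1−p)·7 = -7p + 7
  5p = -7p + 7  ⇒  12p = 7  ⇒  p = 7/12.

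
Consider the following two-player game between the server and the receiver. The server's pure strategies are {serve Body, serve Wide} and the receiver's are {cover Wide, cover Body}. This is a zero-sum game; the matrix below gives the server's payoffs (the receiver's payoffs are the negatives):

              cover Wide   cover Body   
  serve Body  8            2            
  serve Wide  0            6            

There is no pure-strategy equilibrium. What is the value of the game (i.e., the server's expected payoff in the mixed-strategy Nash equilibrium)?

v = 4

For the server to be willing to mix, the server must be indifferent between serve Body and serve Wide, which pins down the receiver's mix.
  the server's payoff from serve Body: q·8 + (1−q)·2 = 6q + 2
  the server's payoff from serve Wide: q·0 + (1−q)·6 = -6q + 6
  6q + 2 = -6q + 6  ⇒  12q = 4  ⇒  q = 1/3.
The value is the server's expected payoff against this mix (using serve Body): (1/3)·8 + (2/3)·2 = 4.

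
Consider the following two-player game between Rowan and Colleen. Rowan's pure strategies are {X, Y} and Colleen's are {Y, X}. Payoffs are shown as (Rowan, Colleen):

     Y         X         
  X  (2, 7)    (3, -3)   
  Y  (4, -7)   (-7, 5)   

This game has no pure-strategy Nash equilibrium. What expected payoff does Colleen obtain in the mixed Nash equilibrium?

7/11

Colleen's indifference between Y and X determines Rowan's mixing probability p:
  Colleen's payoff to Y: p·7 + (1−p)·(-7) = 14p - 7
  Colleen's payoff to X: p·(-3) + (1−p)·5 = -8p + 5
  14p - 7 = -8p + 5  ⇒  22p = 12  ⇒  p = 6/11.
At equilibrium Colleen is indifferent across columns, so Colleen's payoff equals the payoff from Y: (6/11)·7 + (5/11)·(-7) = 7/11.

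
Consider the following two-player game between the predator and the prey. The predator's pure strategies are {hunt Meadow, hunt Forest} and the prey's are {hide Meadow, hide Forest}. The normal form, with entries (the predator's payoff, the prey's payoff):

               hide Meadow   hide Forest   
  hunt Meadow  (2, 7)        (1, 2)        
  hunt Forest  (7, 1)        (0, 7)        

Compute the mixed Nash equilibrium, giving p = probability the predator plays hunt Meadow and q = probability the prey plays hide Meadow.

p = 6/11, q = 1/6

The predator's mix must leave the prey indifferent between hide Meadow and hide Forest.
  the prey's payoff to hide Meadow: p·7 + (1−p)·1 = 6p + 1
  the prey's payoff to hide Forest: p·2 + (1−p)·7 = -5p + 7
  6p + 1 = -5p + 7  ⇒  11p = 6  ⇒  p = 6/11.
In a mixed equilibrium the predator is indifferent between hunt Meadow and hunt Forest; this condition fixes q.
  the predator's expected payoff from hunt Meadow: q·2 + (1−q)·1 = q + 1
  the predator's expected payoff from hunt Forest: q·7 + (1−q)·0 = 7q
  q + 1 = 7q  ⇒  -6q = -1  ⇒  q = 1/6.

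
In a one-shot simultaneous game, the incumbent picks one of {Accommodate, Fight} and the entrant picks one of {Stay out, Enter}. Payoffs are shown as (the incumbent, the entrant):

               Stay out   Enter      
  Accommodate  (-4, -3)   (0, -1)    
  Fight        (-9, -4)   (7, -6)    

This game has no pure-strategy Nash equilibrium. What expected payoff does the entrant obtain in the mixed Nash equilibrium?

For the entrant to be willing to mix, the entrant must be indifferent between Stay out and Enter, which pins down the incumbent's mix.
  the entrant's expected payoff from Stay out: p·(-3) + (1−p)·(-4) = p - 4
  the entrant's expected payoff from Enter: p·(-1) + (1−p)·(-6) = 5p - 6
  p - 4 = 5p - 6  ⇒  -4p = -2  ⇒  p = 1/2.
At equilibrium the entrant is indifferent across columns, so the entrant's payoff equals the payoff from Stay out: (1/2)·(-3) + (1/2)·(-4) = -7/2.

-7/2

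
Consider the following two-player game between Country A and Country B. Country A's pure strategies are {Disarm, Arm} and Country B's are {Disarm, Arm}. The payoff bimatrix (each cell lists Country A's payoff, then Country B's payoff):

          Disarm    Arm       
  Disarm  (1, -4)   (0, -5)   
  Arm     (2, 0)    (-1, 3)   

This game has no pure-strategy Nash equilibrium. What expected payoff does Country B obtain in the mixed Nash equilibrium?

In a mixed equilibrium Country B is indifferent between Disarm and Arm; this condition fixes p.
  Country B's payoff to Disarm: p·(-4) + (1−p)·0 = -4p
  Country B's payoff to Arm: p·(-5) + (1−p)·3 = -8p + 3
  -4p = -8p + 3  ⇒  4p = 3  ⇒  p = 3/4.
At equilibrium Country B is indifferent across columns, so Country B's payoff equals the payoff from Disarm: (3/4)·(-4) + (1/4)·0 = -3.

-3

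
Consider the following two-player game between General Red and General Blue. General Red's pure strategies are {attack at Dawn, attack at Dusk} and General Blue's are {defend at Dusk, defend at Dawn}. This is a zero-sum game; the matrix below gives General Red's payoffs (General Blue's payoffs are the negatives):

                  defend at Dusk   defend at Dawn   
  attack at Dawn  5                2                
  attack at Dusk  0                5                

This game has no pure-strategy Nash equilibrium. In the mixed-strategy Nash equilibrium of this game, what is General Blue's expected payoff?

-25/8

For General Blue to be willing to mix, General Blue must be indifferent between defend at Dusk and defend at Dawn, which pins down General Red's mix.
  General Blue's expected payoff from defend at Dusk: p·(-5) + (1−p)·0 = -5p
  General Blue's expected payoff from defend at Dawn: p·(-2) + (1−p)·(-5) = 3p - 5
  -5p = 3p - 5  ⇒  -8p = -5  ⇒  p = 5/8.
At equilibrium General Blue is indifferent across columns, so General Blue's payoff equals the payoff from defend at Dusk: (5/8)·(-5) + (3/8)·0 = -25/8.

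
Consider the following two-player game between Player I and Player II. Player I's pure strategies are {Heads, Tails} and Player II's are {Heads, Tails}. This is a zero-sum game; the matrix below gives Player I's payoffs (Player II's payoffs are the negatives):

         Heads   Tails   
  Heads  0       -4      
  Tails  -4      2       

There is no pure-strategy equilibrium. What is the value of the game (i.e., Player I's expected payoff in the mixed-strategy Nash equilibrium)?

For Player I to be willing to mix, Player I must be indifferent between Heads and Tails, which pins down Player II's mix.
  Player I's payoff from Heads: q·0 + (1−q)·(-4) = 4q - 4
  Player I's payoff from Tails: q·(-4) + (1−q)·2 = -6q + 2
  4q - 4 = -6q + 2  ⇒  10q = 6  ⇒  q = 3/5.
The value is Player I's expected payoff against this mix (using Heads): (3/5)·0 + (2/5)·(-4) = -8/5.

v = -8/5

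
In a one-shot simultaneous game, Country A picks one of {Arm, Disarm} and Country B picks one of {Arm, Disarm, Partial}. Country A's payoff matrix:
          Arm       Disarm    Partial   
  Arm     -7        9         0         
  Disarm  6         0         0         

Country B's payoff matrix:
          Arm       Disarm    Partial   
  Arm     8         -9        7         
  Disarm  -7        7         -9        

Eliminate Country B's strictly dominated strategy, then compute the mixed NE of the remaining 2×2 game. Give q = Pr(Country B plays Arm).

Country B's strategy Partial is strictly dominated by Arm: 8 > 7 and -7 > -9. Eliminate Partial.
For Country A to be willing to mix, Country A must be indifferent between Arm and Disarm, which pins down Country B's mix.
  Country A's expected payoff from Arm: q·(-7) + (1−q)·9 = -16q + 9
  Country A's expected payoff from Disarm: q·6 + (1−q)·0 = 6q
  -16q + 9 = 6q  ⇒  -22q = -9  ⇒  q = 9/22.

q = 9/22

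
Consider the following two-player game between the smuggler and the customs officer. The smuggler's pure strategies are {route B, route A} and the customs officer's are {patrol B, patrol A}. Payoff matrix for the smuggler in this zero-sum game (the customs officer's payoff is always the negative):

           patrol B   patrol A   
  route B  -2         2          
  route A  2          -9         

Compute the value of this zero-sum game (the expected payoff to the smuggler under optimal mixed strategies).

v = -14/15

In a mixed equilibrium the smuggler is indifferent between route B and route A; this condition fixes q.
  the smuggler's payoff to route B: q·(-2) + (1−q)·2 = -4q + 2
  the smuggler's payoff to route A: q·2 + (1−q)·(-9) = 11q - 9
  -4q + 2 = 11q - 9  ⇒  -15q = -11  ⇒  q = 11/15.
The value is the smuggler's expected payoff against this mix (using route B): (11/15)·(-2) + (4/15)·2 = -14/15.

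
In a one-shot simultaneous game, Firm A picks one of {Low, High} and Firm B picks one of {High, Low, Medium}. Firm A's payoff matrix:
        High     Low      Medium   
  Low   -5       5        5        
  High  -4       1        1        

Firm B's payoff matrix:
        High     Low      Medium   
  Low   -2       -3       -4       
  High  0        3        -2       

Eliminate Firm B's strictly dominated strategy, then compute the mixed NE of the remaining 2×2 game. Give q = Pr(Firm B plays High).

q = 4/5

Firm B's strategy Medium is strictly dominated by High: -2 > -4 and 0 > -2. Eliminate Medium.
Firm B's mix must leave Firm A indifferent between Low and High.
  Firm A's payoff from Low: q·(-5) + (1−q)·5 = -10q + 5
  Firm A's payoff from High: q·(-4) + (1−q)·1 = -5q + 1
  -10q + 5 = -5q + 1  ⇒  -5q = -4  ⇒  q = 4/5.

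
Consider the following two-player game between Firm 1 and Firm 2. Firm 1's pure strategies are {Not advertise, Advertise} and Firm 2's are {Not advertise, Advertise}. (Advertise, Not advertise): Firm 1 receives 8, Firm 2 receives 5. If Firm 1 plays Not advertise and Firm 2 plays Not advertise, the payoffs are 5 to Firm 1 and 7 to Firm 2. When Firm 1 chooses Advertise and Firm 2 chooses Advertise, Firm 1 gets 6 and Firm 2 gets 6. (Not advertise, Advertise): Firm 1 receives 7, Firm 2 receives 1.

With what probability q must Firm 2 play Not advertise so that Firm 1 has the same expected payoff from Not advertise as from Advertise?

q = 1/4

Firm 1's indifference between Not advertise and Advertise determines Firm 2's mixing probability q:
  Firm 1's payoff from Not advertise: q·5 + (1−q)·7 = -2q + 7
  Firm 1's payoff from Advertise: q·8 + (1−q)·6 = 2q + 6
  -2q + 7 = 2q + 6  ⇒  -4q = -1  ⇒  q = 1/4.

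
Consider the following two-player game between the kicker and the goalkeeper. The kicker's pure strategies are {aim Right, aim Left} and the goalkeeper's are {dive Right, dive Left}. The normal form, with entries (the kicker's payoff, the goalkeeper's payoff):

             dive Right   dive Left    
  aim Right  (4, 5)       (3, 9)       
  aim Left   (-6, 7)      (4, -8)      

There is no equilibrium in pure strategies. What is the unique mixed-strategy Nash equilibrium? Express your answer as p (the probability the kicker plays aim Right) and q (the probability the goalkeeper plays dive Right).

p = 15/19, q = 1/11

Set the goalkeeper's expected payoff from dive Right equal to that from dive Left:
  the goalkeeper's expected payoff from dive Right: p·5 + (1−p)·7 = -2p + 7
  the goalkeeper's expected payoff from dive Left: p·9 + (1−p)·(-8) = 17p - 8
  -2p + 7 = 17p - 8  ⇒  -19p = -15  ⇒  p = 15/19.
The goalkeeper's mix must leave the kicker indifferent between aim Right and aim Left.
  the kicker's payoff from aim Right: q·4 + (1−q)·3 = q + 3
  the kicker's payoff from aim Left: q·(-6) + (1−q)·4 = -10q + 4
  q + 3 = -10q + 4  ⇒  11q = 1  ⇒  q = 1/11.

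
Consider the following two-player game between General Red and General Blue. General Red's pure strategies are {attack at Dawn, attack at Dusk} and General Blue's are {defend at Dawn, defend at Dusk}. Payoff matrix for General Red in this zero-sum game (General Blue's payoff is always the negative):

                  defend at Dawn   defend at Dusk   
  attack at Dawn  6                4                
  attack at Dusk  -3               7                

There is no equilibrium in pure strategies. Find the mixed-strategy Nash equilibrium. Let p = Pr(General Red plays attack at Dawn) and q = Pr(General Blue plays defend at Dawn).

p = 5/6, q = 1/4

General Red's mix must leave General Blue indifferent between defend at Dawn and defend at Dusk.
  General Blue's payoff to defend at Dawn: p·(-6) + (1−p)·3 = -9p + 3
  General Blue's payoff to defend at Dusk: p·(-4) + (1−p)·(-7) = 3p - 7
  -9p + 3 = 3p - 7  ⇒  -12p = -10  ⇒  p = 5/6.
For General Red to be willing to mix, General Red must be indifferent between attack at Dawn and attack at Dusk, which pins down General Blue's mix.
  General Red's payoff from attack at Dawn: q·6 + (1−q)·4 = 2q + 4
  General Red's payoff from attack at Dusk: q·(-3) + (1−q)·7 = -10q + 7
  2q + 4 = -10q + 7  ⇒  12q = 3  ⇒  q = 1/4.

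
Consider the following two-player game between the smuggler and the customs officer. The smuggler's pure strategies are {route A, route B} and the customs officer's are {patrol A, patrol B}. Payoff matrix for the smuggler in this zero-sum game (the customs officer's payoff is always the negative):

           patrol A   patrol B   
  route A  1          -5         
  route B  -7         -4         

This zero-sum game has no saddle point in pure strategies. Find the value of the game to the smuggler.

v = -13/3

For the smuggler to be willing to mix, the smuggler must be indifferent between route A and route B, which pins down the customs officer's mix.
  the smuggler's expected payoff from route A: q·1 + (1−q)·(-5) = 6q - 5
  the smuggler's expected payoff from route B: q·(-7) + (1−q)·(-4) = -3q - 4
  6q - 5 = -3q - 4  ⇒  9q = 1  ⇒  q = 1/9.
The value is the smuggler's expected payoff against this mix (using route A): (1/9)·1 + (8/9)·(-5) = -13/3.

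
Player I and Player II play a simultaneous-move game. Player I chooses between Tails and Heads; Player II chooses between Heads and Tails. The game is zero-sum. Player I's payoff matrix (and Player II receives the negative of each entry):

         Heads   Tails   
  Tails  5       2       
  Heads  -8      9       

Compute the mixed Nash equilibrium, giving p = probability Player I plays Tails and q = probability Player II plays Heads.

p = 17/20, q = 7/20

In a mixed equilibrium Player II is indifferent between Heads and Tails; this condition fixes p.
  Player II's payoff from Heads: p·(-5) + (1−p)·8 = -13p + 8
  Player II's payoff from Tails: p·(-2) + (1−p)·(-9) = 7p - 9
  -13p + 8 = 7p - 9  ⇒  -20p = -17  ⇒  p = 17/20.
Set Player I's expected payoff from Tails equal to that from Heads:
  Player I's payoff to Tails: q·5 + (1−q)·2 = 3q + 2
  Player I's payoff to Heads: q·(-8) + (1−q)·9 = -17q + 9
  3q + 2 = -17q + 9  ⇒  20q = 7  ⇒  q = 7/20.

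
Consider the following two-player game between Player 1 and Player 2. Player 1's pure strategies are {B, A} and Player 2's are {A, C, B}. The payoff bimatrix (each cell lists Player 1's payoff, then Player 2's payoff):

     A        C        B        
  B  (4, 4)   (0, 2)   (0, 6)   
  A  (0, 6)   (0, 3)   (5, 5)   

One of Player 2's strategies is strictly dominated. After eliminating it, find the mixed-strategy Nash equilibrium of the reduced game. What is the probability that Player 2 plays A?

q = 5/9

Player 2's strategy C is strictly dominated by A: 4 > 2 and 6 > 3. Eliminate C.
For Player 1 to be willing to mix, Player 1 must be indifferent between B and A, which pins down Player 2's mix.
  Player 1's payoff from B: q·4 + (1−q)·0 = 4q
  Player 1's payoff from A: q·0 + (1−q)·5 = -5q + 5
  4q = -5q + 5  ⇒  9q = 5  ⇒  q = 5/9.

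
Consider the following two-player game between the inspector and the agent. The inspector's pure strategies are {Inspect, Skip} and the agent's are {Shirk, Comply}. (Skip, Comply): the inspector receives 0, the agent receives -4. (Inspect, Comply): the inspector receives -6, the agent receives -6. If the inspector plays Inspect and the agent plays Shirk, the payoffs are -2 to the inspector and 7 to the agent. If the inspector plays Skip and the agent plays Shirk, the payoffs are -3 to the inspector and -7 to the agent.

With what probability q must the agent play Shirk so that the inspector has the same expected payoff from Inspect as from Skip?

q = 6/7

The inspector's indifference between Inspect and Skip determines the agent's mixing probability q:
  the inspector's payoff from Inspect: q·(-2) + (1−q)·(-6) = 4q - 6
  the inspector's payoff from Skip: q·(-3) + (1−q)·0 = -3q
  4q - 6 = -3q  ⇒  7q = 6  ⇒  q = 6/7.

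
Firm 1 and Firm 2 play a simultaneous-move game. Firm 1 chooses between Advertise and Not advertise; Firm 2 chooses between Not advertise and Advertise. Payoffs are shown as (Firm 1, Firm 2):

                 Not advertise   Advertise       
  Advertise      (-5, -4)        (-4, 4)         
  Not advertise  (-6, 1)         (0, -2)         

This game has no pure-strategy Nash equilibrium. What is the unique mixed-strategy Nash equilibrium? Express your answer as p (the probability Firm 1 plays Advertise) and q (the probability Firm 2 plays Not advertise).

p = 3/11, q = 4/5

Firm 1's mix must leave Firm 2 indifferent between Not advertise and Advertise.
  Firm 2's expected payoff from Not advertise: p·(-4) + (1−p)·1 = -5p + 1
  Firm 2's expected payoff from Advertise: p·4 + (1−p)·(-2) = 6p - 2
  -5p + 1 = 6p - 2  ⇒  -11p = -3  ⇒  p = 3/11.
Firm 1's indifference between Advertise and Not advertise determines Firm 2's mixing probability q:
  Firm 1's payoff to Advertise: q·(-5) + (1−q)·(-4) = -q - 4
  Firm 1's payoff to Not advertise: q·(-6) + (1−q)·0 = -6q
  -q - 4 = -6q  ⇒  5q = 4  ⇒  q = 4/5.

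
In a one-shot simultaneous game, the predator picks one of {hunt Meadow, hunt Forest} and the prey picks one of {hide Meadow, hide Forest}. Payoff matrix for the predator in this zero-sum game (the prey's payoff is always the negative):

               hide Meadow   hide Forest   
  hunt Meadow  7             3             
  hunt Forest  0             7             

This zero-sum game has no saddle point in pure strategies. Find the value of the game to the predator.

v = 49/11

Set the predator's expected payoff from hunt Meadow equal to that from hunt Forest:
  the predator's expected payoff from hunt Meadow: q·7 + (1−q)·3 = 4q + 3
  the predator's expected payoff from hunt Forest: q·0 + (1−q)·7 = -7q + 7
  4q + 3 = -7q + 7  ⇒  11q = 4  ⇒  q = 4/11.
The value is the predator's expected payoff against this mix (using hunt Meadow): (4/11)·7 + (7/11)·3 = 49/11.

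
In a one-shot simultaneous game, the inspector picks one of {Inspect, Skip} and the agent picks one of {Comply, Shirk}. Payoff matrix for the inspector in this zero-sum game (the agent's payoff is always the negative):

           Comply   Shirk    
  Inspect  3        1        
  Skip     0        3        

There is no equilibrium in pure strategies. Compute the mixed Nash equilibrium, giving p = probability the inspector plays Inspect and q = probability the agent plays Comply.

The inspector's mix must leave the agent indifferent between Comply and Shirk.
  the agent's payoff to Comply: p·(-3) + (1−p)·0 = -3p
  the agent's payoff to Shirk: p·(-1) + (1−p)·(-3) = 2p - 3
  -3p = 2p - 3  ⇒  -5p = -3  ⇒  p = 3/5.
The inspector's indifference between Inspect and Skip determines the agent's mixing probability q:
  the inspector's payoff to Inspect: q·3 + (1−q)·1 = 2q + 1
  the inspector's payoff to Skip: q·0 + (1−q)·3 = -3q + 3
  2q + 1 = -3q + 3  ⇒  5q = 2  ⇒  q = 2/5.

p = 3/5, q = 2/5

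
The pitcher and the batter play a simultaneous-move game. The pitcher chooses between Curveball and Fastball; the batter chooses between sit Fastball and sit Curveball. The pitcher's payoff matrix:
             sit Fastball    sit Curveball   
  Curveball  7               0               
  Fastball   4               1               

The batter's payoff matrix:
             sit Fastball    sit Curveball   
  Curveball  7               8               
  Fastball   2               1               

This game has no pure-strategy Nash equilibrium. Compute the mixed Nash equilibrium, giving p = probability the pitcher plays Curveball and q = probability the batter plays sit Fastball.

p = 1/2, q = 1/4

Set the batter's expected payoff from sit Fastball equal to that from sit Curveball:
  the batter's payoff to sit Fastball: p·7 + (1−p)·2 = 5p + 2
  the batter's payoff to sit Curveball: p·8 + (1−p)·1 = 7p + 1
  5p + 2 = 7p + 1  ⇒  -2p = -1  ⇒  p = 1/2.
For the pitcher to be willing to mix, the pitcher must be indifferent between Curveball and Fastball, which pins down the batter's mix.
  the pitcher's expected payoff from Curveball: q·7 + (1−q)·0 = 7q
  the pitcher's expected payoff from Fastball: q·4 + (1−q)·1 = 3q + 1
  7q = 3q + 1  ⇒  4q = 1  ⇒  q = 1/4.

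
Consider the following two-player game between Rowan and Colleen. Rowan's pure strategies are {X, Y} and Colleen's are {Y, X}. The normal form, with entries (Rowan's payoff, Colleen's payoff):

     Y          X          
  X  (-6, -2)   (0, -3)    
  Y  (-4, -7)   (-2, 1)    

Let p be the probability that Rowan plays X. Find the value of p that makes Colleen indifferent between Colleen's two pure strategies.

Set Colleen's expected payoff from Y equal to that from X:
  Colleen's expected payoff from Y: p·(-2) + (1−p)·(-7) = 5p - 7
  Colleen's expected payoff from X: p·(-3) + (1−p)·1 = -4p + 1
  5p - 7 = -4p + 1  ⇒  9p = 8  ⇒  p = 8/9.

p = 8/9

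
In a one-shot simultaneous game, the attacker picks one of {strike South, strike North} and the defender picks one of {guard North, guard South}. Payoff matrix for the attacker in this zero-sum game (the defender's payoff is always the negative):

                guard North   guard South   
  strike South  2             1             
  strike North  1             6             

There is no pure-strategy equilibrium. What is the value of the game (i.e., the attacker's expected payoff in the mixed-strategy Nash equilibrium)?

v = 11/6

The defender's mix must leave the attacker indifferent between strike South and strike North.
  the attacker's payoff from strike South: q·2 + (1−q)·1 = q + 1
  the attacker's payoff from strike North: q·1 + (1−q)·6 = -5q + 6
  q + 1 = -5q + 6  ⇒  6q = 5  ⇒  q = 5/6.
The value is the attacker's expected payoff against this mix (using strike South): (5/6)·2 + (1/6)·1 = 11/6.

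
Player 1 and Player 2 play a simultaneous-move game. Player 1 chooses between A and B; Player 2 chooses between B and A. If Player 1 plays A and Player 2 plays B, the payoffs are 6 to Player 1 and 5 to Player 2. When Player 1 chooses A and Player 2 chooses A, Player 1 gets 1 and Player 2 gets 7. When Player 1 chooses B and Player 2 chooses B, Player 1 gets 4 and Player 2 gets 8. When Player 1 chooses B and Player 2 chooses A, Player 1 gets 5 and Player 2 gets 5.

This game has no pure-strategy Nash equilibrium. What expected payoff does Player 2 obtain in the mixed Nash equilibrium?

Player 1's mix must leave Player 2 indifferent between B and A.
  Player 2's payoff to B: p·5 + (1−p)·8 = -3p + 8
  Player 2's payoff to A: p·7 + (1−p)·5 = 2p + 5
  -3p + 8 = 2p + 5  ⇒  -5p = -3  ⇒  p = 3/5.
At equilibrium Player 2 is indifferent across columns, so Player 2's payoff equals the payoff from B: (3/5)·5 + (2/5)·8 = 31/5.

31/5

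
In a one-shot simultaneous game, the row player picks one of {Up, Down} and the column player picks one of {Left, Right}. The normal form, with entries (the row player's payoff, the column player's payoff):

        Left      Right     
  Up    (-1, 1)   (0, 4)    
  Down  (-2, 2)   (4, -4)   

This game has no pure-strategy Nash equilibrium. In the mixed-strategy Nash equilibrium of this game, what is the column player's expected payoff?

In a mixed equilibrium the column player is indifferent between Left and Right; this condition fixes p.
  the column player's expected payoff from Left: p·1 + (1−p)·2 = -p + 2
  the column player's expected payoff from Right: p·4 + (1−p)·(-4) = 8p - 4
  -p + 2 = 8p - 4  ⇒  -9p = -6  ⇒  p = 2/3.
At equilibrium the column player is indifferent across columns, so the column player's payoff equals the payoff from Left: (2/3)·1 + (1/3)·2 = 4/3.

4/3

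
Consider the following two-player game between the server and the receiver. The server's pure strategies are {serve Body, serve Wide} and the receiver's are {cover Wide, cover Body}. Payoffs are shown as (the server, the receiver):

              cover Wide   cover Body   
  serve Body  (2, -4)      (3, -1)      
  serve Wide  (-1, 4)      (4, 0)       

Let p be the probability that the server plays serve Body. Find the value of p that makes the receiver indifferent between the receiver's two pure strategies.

The server's mix must leave the receiver indifferent between cover Wide and cover Body.
  the receiver's payoff from cover Wide: p·(-4) + (1−p)·4 = -8p + 4
  the receiver's payoff from cover Body: p·(-1) + (1−p)·0 = -p
  -8p + 4 = -p  ⇒  -7p = -4  ⇒  p = 4/7.

p = 4/7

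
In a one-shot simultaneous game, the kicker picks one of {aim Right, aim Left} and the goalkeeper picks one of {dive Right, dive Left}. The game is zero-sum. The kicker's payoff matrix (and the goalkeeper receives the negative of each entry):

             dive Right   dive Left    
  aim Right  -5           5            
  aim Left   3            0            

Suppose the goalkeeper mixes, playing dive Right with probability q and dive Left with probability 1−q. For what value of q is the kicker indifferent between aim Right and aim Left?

The kicker's indifference between aim Right and aim Left determines the goalkeeper's mixing probability q:
  the kicker's expected payoff from aim Right: q·(-5) + (1−q)·5 = -10q + 5
  the kicker's expected payoff from aim Left: q·3 + (1−q)·0 = 3q
  -10q + 5 = 3q  ⇒  -13q = -5  ⇒  q = 5/13.

q = 5/13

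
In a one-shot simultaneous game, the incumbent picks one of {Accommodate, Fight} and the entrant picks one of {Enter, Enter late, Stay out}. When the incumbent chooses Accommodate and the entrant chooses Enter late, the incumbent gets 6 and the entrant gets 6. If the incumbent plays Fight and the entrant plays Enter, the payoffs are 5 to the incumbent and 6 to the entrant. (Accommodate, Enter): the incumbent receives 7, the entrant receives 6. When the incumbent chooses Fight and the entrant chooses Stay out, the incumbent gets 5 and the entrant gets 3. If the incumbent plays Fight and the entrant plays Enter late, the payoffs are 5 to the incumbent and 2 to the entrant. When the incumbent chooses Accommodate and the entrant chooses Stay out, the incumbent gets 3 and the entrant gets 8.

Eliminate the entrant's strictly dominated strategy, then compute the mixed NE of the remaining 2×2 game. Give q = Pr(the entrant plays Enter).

q = 1/2

The entrant's strategy Enter late is strictly dominated by Stay out: 8 > 6 and 3 > 2. Eliminate Enter late.
The incumbent's indifference between Accommodate and Fight determines the entrant's mixing probability q:
  the incumbent's payoff from Accommodate: q·7 + (1−q)·3 = 4q + 3
  the incumbent's payoff from Fight: q·5 + (1−q)·5 = 5
  4q + 3 = 5  ⇒  4q = 2  ⇒  q = 1/2.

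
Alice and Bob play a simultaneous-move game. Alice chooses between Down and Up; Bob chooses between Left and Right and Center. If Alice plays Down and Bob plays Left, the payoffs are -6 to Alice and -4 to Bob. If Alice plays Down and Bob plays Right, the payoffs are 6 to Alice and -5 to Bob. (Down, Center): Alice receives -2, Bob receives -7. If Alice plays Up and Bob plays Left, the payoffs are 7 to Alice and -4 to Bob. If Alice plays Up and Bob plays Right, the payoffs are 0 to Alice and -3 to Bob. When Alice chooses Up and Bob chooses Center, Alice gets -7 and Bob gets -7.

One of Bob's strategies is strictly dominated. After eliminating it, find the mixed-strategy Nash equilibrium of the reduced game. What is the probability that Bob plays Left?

q = 6/19

Bob's strategy Center is strictly dominated by Left: -4 > -7 and -4 > -7. Eliminate Center.
In a mixed equilibrium Alice is indifferent between Down and Up; this condition fixes q.
  Alice's payoff from Down: q·(-6) + (1−q)·6 = -12q + 6
  Alice's payoff from Up: q·7 + (1−q)·0 = 7q
  -12q + 6 = 7q  ⇒  -19q = -6  ⇒  q = 6/19.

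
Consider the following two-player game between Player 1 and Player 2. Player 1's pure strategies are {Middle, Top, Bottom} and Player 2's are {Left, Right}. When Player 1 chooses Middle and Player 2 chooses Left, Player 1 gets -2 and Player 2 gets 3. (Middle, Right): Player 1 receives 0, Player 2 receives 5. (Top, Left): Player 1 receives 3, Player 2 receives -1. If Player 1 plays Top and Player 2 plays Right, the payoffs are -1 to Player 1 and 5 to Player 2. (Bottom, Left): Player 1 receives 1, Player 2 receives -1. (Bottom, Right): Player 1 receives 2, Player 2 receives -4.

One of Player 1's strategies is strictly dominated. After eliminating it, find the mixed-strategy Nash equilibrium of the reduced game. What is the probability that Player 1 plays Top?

Player 1's strategy Middle is strictly dominated by Bottom: 1 > -2 and 2 > 0. Eliminate Middle.
In a mixed equilibrium Player 2 is indifferent between Left and Right; this condition fixes p.
  Player 2's payoff to Left: p·(-1) + (1−p)·(-1) = -1
  Player 2's payoff to Right: p·5 + (1−p)·(-4) = 9p - 4
  -1 = 9p - 4  ⇒  -9p = -3  ⇒  p = 1/3.

p = 1/3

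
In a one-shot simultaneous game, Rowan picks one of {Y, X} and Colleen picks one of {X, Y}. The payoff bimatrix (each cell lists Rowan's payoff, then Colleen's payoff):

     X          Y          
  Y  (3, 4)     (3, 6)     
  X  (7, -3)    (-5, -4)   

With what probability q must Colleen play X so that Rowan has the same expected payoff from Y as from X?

In a mixed equilibrium Rowan is indifferent between Y and X; this condition fixes q.
  Rowan's payoff from Y: q·3 + (1−q)·3 = 3
  Rowan's payoff from X: q·7 + (1−q)·(-5) = 12q - 5
  3 = 12q - 5  ⇒  -12q = -8  ⇒  q = 2/3.

q = 2/3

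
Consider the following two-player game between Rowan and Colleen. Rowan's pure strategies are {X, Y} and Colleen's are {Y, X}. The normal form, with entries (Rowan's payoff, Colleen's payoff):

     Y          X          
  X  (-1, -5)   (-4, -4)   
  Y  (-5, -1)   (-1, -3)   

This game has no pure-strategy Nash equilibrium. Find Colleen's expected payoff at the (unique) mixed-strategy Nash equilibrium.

-11/3

For Colleen to be willing to mix, Colleen must be indifferent between Y and X, which pins down Rowan's mix.
  Colleen's expected payoff from Y: p·(-5) + (1−p)·(-1) = -4p - 1
  Colleen's expected payoff from X: p·(-4) + (1−p)·(-3) = -p - 3
  -4p - 1 = -p - 3  ⇒  -3p = -2  ⇒  p = 2/3.
At equilibrium Colleen is indifferent across columns, so Colleen's payoff equals the payoff from Y: (2/3)·(-5) + (1/3)·(-1) = -11/3.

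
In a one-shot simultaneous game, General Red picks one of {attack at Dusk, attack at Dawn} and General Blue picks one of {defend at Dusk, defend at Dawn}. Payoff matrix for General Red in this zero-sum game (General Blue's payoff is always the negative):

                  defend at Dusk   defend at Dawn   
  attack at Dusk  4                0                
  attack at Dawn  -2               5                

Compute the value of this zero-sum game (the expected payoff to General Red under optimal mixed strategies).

v = 20/11

General Blue's mix must leave General Red indifferent between attack at Dusk and attack at Dawn.
  General Red's expected payoff from attack at Dusk: q·4 + (1−q)·0 = 4q
  General Red's expected payoff from attack at Dawn: q·(-2) + (1−q)·5 = -7q + 5
  4q = -7q + 5  ⇒  11q = 5  ⇒  q = 5/11.
The value is General Red's expected payoff against this mix (using attack at Dusk): (5/11)·4 + (6/11)·0 = 20/11.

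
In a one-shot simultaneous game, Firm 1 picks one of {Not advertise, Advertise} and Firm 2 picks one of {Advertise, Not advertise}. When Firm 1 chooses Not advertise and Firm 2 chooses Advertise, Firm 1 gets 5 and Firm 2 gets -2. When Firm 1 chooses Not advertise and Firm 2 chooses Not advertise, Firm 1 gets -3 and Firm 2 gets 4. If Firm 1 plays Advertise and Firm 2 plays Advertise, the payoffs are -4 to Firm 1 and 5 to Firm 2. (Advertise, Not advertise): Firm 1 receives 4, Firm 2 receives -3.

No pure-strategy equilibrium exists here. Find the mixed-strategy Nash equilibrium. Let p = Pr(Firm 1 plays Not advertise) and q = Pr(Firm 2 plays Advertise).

For Firm 2 to be willing to mix, Firm 2 must be indifferent between Advertise and Not advertise, which pins down Firm 1's mix.
  Firm 2's payoff from Advertise: p·(-2) + (1−p)·5 = -7p + 5
  Firm 2's payoff from Not advertise: p·4 + (1−p)·(-3) = 7p - 3
  -7p + 5 = 7p - 3  ⇒  -14p = -8  ⇒  p = 4/7.
For Firm 1 to be willing to mix, Firm 1 must be indifferent between Not advertise and Advertise, which pins down Firm 2's mix.
  Firm 1's payoff to Not advertise: q·5 + (1−q)·(-3) = 8q - 3
  Firm 1's payoff to Advertise: q·(-4) + (1−q)·4 = -8q + 4
  8q - 3 = -8q + 4  ⇒  16q = 7  ⇒  q = 7/16.

p = 4/7, q = 7/16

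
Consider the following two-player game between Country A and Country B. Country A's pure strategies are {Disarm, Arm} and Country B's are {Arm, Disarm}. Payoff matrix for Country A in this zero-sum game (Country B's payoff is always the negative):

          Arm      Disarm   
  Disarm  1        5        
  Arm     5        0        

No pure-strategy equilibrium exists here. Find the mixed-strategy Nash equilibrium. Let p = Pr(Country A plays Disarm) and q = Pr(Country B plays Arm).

For Country B to be willing to mix, Country B must be indifferent between Arm and Disarm, which pins down Country A's mix.
  Country B's expected payoff from Arm: p·(-1) + (1−p)·(-5) = 4p - 5
  Country B's expected payoff from Disarm: p·(-5) + (1−p)·0 = -5p
  4p - 5 = -5p  ⇒  9p = 5  ⇒  p = 5/9.
For Country A to be willing to mix, Country A must be indifferent between Disarm and Arm, which pins down Country B's mix.
  Country A's expected payoff from Disarm: q·1 + (1−q)·5 = -4q + 5
  Country A's expected payoff from Arm: q·5 + (1−q)·0 = 5q
  -4q + 5 = 5q  ⇒  -9q = -5  ⇒  q = 5/9.

p = 5/9, q = 5/9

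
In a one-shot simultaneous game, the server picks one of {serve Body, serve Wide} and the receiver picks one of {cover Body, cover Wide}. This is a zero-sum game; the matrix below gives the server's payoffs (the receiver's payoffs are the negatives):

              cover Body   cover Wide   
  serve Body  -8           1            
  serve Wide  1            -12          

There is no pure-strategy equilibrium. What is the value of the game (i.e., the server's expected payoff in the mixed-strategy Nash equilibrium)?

v = -95/22

Set the server's expected payoff from serve Body equal to that from serve Wide:
  the server's expected payoff from serve Body: q·(-8) + (1−q)·1 = -9q + 1
  the server's expected payoff from serve Wide: q·1 + (1−q)·(-12) = 13q - 12
  -9q + 1 = 13q - 12  ⇒  -22q = -13  ⇒  q = 13/22.
The value is the server's expected payoff against this mix (using serve Body): (13/22)·(-8) + (9/22)·1 = -95/22.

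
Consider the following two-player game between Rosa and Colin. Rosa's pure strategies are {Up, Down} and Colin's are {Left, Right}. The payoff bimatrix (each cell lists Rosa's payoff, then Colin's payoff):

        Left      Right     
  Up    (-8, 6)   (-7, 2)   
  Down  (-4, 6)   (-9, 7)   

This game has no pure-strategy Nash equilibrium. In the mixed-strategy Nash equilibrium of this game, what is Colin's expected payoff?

Rosa's mix must leave Colin indifferent between Left and Right.
  Colin's payoff to Left: p·6 + (1−p)·6 = 6
  Colin's payoff to Right: p·2 + (1−p)·7 = -5p + 7
  6 = -5p + 7  ⇒  5p = 1  ⇒  p = 1/5.
At equilibrium Colin is indifferent across columns, so Colin's payoff equals the payoff from Left: (1/5)·6 + (4/5)·6 = 6.

6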